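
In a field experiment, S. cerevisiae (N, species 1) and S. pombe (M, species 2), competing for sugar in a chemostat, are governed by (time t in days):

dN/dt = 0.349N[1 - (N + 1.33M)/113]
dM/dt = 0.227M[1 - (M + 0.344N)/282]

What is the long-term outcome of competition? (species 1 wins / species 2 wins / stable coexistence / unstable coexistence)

Compare the nullcline intercepts: K1/α12 = 113/1.33 = 85 < K2 = 282; K2/α21 = 282/0.344 = 820 > K1 = 113.
Since the inequalities point opposite ways, species 2 can invade but species 1 cannot.

species 2 excludes species 1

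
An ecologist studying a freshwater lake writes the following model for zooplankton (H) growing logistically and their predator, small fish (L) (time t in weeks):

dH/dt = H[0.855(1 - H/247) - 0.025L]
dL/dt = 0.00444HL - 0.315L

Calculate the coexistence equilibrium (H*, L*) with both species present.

H* ≈ 70.9, L* ≈ 24.4

From dL/dt = 0 with L > 0: 0.00444H* = 0.315, so H* = 70.9.
Substitute into dH/dt = 0: 0.855(1 - 70.9/247) = 0.025L*.
The bracket is 0.713, giving L* = 0.609/0.025 = 24.4.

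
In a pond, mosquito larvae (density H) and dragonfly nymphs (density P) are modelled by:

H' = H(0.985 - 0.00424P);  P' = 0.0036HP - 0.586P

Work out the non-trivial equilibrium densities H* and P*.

Set dP/dt = 0 with P > 0: 0.0036H - 0.586 = 0, so H* = 0.586/0.0036 = 163.
Set dH/dt = 0 with H > 0: 0.985 - 0.00424P = 0, so P* = 0.985/0.00424 = 232.

H* ≈ 163, P* ≈ 232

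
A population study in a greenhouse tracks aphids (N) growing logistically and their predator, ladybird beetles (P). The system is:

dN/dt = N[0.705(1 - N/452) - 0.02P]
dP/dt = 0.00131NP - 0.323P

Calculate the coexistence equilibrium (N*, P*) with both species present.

From dP/dt = 0 with P > 0: 0.00131N* = 0.323, so N* = 247.
Substitute into dN/dt = 0: 0.705(1 - 247/452) = 0.02P*.
The bracket is 0.455, giving P* = 0.32/0.02 = 16.

N* ≈ 247, P* ≈ 16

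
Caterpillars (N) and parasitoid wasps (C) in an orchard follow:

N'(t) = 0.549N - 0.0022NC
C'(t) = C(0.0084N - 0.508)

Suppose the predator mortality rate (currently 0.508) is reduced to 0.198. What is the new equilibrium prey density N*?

At the interior fixed point, setting dC/dt = 0 with C > 0 fixes N* = (predator death rate)/(NC coefficient) — independent of the other coefficients.
With the change, N* = 0.198/0.0084 = 23.6; it falls from 60.5.

N* ≈ 23.6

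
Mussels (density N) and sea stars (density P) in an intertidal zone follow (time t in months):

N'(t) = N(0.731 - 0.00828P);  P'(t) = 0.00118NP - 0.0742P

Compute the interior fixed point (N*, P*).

Set dP/dt = 0 with P > 0: 0.00118N - 0.0742 = 0, so N* = 0.0742/0.00118 = 62.9.
Set dN/dt = 0 with N > 0: 0.731 - 0.00828P = 0, so P* = 0.731/0.00828 = 88.3.

N* ≈ 62.9, P* ≈ 88.3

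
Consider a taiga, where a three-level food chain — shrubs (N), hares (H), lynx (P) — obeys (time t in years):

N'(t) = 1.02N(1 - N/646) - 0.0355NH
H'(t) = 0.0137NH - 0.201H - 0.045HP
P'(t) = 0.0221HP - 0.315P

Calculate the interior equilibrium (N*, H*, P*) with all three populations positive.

From dP/dt = 0: 0.0221H* = 0.315, so H* = 14.3.
From dN/dt = 0: 1.02(1 - N*/646) = 0.0355·14.3, giving N* = 646·(1 - 0.496) = 326.
From dH/dt = 0: 0.0137·326 - 0.201 = 0.045P*, so P* = 4.26/0.045 = 94.6.

N* ≈ 326, H* ≈ 14.3, P* ≈ 94.6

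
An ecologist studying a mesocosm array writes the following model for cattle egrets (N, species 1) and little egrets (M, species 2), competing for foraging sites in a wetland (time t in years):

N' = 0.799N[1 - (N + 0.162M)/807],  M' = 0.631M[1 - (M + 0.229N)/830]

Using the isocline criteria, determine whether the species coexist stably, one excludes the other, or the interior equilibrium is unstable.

Compare the nullcline intercepts: K1/α12 = 807/0.162 = 4980 > K2 = 830; K2/α21 = 830/0.229 = 3620 > K1 = 807.
Since both inequalities hold, each species can invade when rare, so the interior equilibrium is stable.

stable coexistence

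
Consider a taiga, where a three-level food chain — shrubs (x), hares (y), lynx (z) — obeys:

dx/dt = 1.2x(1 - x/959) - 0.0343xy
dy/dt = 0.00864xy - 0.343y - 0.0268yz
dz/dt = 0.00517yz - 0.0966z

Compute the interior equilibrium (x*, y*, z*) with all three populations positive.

From dz/dt = 0: 0.00517y* = 0.0966, so y* = 18.7.
From dx/dt = 0: 1.2(1 - x*/959) = 0.0343·18.7, giving x* = 959·(1 - 0.534) = 447.
From dy/dt = 0: 0.00864·447 - 0.343 = 0.0268z*, so z* = 3.52/0.0268 = 131.

x* ≈ 447, y* ≈ 18.7, z* ≈ 131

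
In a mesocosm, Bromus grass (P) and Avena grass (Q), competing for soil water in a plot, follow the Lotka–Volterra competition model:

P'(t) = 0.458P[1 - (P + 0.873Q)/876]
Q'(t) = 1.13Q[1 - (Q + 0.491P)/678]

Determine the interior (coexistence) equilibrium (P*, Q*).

Setting both brackets to zero gives the nullclines P + 0.873Q = 876 and 0.491P + Q = 678.
Substituting Q = 678 - 0.491P into the first: P(1 - 0.873·0.491) = 876 - 0.873·678.
So P* = 284/0.571 = 497, and then Q* = 678 - 0.491·497 = 434.

P* ≈ 497, Q* ≈ 434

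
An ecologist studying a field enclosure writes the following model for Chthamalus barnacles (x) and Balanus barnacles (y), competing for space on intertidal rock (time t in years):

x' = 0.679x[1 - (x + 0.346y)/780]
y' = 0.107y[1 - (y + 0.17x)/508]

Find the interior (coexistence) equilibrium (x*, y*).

x* ≈ 642, y* ≈ 399

Setting both brackets to zero gives the nullclines x + 0.346y = 780 and 0.17x + y = 508.
Substituting y = 508 - 0.17x into the first: x(1 - 0.346·0.17) = 780 - 0.346·508.
So x* = 604/0.941 = 642, and then y* = 508 - 0.17·642 = 399.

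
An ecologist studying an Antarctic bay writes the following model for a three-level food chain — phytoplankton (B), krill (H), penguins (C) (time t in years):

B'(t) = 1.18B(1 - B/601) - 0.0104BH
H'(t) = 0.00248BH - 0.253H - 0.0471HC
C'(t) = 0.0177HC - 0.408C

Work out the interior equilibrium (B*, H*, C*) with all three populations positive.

From dC/dt = 0: 0.0177H* = 0.408, so H* = 23.1.
From dB/dt = 0: 1.18(1 - B*/601) = 0.0104·23.1, giving B* = 601·(1 - 0.203) = 479.
From dH/dt = 0: 0.00248·479 - 0.253 = 0.0471C*, so C* = 0.935/0.0471 = 19.8.

B* ≈ 479, H* ≈ 23.1, C* ≈ 19.8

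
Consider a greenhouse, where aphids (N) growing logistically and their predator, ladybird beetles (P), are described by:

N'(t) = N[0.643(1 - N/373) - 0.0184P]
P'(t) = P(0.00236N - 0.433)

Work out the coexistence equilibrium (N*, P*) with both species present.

N* ≈ 183, P* ≈ 17.8

From dP/dt = 0 with P > 0: 0.00236N* = 0.433, so N* = 183.
Substitute into dN/dt = 0: 0.643(1 - 183/373) = 0.0184P*.
The bracket is 0.508, giving P* = 0.327/0.0184 = 17.8.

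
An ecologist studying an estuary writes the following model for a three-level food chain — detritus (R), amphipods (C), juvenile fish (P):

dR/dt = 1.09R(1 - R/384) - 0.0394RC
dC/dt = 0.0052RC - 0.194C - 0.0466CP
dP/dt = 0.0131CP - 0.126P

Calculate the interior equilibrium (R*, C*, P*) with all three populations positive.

From dP/dt = 0: 0.0131C* = 0.126, so C* = 9.62.
From dR/dt = 0: 1.09(1 - R*/384) = 0.0394·9.62, giving R* = 384·(1 - 0.348) = 250.
From dC/dt = 0: 0.0052·250 - 0.194 = 0.0466P*, so P* = 1.11/0.0466 = 23.8.

R* ≈ 250, C* ≈ 9.62, P* ≈ 23.8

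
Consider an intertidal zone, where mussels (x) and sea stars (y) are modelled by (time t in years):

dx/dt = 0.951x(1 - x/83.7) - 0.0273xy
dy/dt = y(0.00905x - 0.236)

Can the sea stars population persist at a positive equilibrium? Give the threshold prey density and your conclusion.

Threshold x = 26.1; K > 26.1, so yes, the predator persists.

The predator equation gives dy/dt > 0 only when x > 0.236/0.00905 = 26.1.
Without the predator, x → K = 83.7. Since 83.7 > 26.1, the predator can invade and persist.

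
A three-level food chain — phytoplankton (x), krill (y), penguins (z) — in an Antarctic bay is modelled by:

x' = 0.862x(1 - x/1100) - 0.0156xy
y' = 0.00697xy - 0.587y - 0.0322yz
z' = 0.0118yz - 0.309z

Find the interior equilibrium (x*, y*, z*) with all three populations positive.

x* ≈ 579, y* ≈ 26.2, z* ≈ 107

From dz/dt = 0: 0.0118y* = 0.309, so y* = 26.2.
From dx/dt = 0: 0.862(1 - x*/1100) = 0.0156·26.2, giving x* = 1100·(1 - 0.474) = 579.
From dy/dt = 0: 0.00697·579 - 0.587 = 0.0322z*, so z* = 3.45/0.0322 = 107.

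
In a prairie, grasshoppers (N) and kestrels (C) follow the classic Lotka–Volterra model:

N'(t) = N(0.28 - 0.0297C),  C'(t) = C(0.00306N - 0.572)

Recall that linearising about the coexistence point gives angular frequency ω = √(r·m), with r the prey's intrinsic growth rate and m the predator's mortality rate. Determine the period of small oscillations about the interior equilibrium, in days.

T ≈ 15.7 days

Here r = 0.28 and m = 0.572, so r·m = 0.16.
ω = √0.16 = 0.4 per day, hence T = 2π/ω ≈ 15.7 days.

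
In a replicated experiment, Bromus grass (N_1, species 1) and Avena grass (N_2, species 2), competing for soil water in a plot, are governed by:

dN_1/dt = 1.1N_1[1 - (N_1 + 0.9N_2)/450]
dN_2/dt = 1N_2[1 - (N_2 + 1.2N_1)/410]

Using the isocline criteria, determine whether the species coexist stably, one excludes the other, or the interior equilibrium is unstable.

Compare the nullcline intercepts: K1/α12 = 450/0.9 = 500 > K2 = 410; K2/α21 = 410/1.2 = 342 < K1 = 450.
Since the inequalities point opposite ways, species 1 can invade but species 2 cannot.

species 1 excludes species 2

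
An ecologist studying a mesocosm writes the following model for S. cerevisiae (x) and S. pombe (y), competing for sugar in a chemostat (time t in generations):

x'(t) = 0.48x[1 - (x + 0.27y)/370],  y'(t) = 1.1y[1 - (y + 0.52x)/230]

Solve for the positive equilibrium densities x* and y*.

x* ≈ 358, y* ≈ 43.7

Setting both brackets to zero gives the nullclines x + 0.27y = 370 and 0.52x + y = 230.
Substituting y = 230 - 0.52x into the first: x(1 - 0.27·0.52) = 370 - 0.27·230.
So x* = 308/0.86 = 358, and then y* = 230 - 0.52·358 = 43.7.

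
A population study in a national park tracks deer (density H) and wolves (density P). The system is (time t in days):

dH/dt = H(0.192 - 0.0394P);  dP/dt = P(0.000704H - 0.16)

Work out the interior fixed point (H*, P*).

Set dP/dt = 0 with P > 0: 0.000704H - 0.16 = 0, so H* = 0.16/0.000704 = 227.
Set dH/dt = 0 with H > 0: 0.192 - 0.0394P = 0, so P* = 0.192/0.0394 = 4.87.

H* ≈ 227, P* ≈ 4.87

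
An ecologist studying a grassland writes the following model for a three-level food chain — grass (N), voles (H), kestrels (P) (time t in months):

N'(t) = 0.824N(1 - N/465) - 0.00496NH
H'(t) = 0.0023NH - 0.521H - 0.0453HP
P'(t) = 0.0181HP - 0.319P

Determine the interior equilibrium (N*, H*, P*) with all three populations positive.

N* ≈ 416, H* ≈ 17.6, P* ≈ 9.6

From dP/dt = 0: 0.0181H* = 0.319, so H* = 17.6.
From dN/dt = 0: 0.824(1 - N*/465) = 0.00496·17.6, giving N* = 465·(1 - 0.106) = 416.
From dH/dt = 0: 0.0023·416 - 0.521 = 0.0453P*, so P* = 0.435/0.0453 = 9.6.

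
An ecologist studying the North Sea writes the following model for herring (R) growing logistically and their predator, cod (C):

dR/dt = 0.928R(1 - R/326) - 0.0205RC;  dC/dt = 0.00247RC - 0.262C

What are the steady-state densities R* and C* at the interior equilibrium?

R* ≈ 106, C* ≈ 30.5

From dC/dt = 0 with C > 0: 0.00247R* = 0.262, so R* = 106.
Substitute into dR/dt = 0: 0.928(1 - 106/326) = 0.0205C*.
The bracket is 0.675, giving C* = 0.626/0.0205 = 30.5.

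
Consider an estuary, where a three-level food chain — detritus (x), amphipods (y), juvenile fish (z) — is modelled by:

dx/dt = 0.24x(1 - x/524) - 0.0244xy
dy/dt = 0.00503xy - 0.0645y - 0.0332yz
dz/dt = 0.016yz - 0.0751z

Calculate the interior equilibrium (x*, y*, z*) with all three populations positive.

x* ≈ 274, y* ≈ 4.69, z* ≈ 39.6

From dz/dt = 0: 0.016y* = 0.0751, so y* = 4.69.
From dx/dt = 0: 0.24(1 - x*/524) = 0.0244·4.69, giving x* = 524·(1 - 0.477) = 274.
From dy/dt = 0: 0.00503·274 - 0.0645 = 0.0332z*, so z* = 1.31/0.0332 = 39.6.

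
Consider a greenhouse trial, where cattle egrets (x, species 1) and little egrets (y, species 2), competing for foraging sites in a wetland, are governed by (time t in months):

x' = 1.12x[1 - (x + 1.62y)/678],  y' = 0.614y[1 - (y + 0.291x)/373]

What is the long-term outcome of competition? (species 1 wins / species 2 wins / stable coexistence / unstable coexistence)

stable coexistence

Compare the nullcline intercepts: K1/α12 = 678/1.62 = 419 > K2 = 373; K2/α21 = 373/0.291 = 1280 > K1 = 678.
Since both inequalities hold, each species can invade when rare, so the interior equilibrium is stable.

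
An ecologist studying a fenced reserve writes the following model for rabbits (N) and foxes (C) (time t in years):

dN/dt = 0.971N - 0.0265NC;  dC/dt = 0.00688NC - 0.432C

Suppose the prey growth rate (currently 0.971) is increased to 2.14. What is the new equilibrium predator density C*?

At the interior fixed point, setting dN/dt = 0 with N > 0 fixes C* = (prey growth rate)/(NC coefficient) — independent of the other coefficients.
With the change, C* = 2.14/0.0265 = 80.8; it rises from 36.6.

C* ≈ 80.8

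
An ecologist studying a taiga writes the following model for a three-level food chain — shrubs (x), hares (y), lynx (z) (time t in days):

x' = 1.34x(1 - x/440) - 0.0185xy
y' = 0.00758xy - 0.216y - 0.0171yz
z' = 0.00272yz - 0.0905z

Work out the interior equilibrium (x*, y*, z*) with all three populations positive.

From dz/dt = 0: 0.00272y* = 0.0905, so y* = 33.3.
From dx/dt = 0: 1.34(1 - x*/440) = 0.0185·33.3, giving x* = 440·(1 - 0.459) = 238.
From dy/dt = 0: 0.00758·238 - 0.216 = 0.0171z*, so z* = 1.59/0.0171 = 92.8.

x* ≈ 238, y* ≈ 33.3, z* ≈ 92.8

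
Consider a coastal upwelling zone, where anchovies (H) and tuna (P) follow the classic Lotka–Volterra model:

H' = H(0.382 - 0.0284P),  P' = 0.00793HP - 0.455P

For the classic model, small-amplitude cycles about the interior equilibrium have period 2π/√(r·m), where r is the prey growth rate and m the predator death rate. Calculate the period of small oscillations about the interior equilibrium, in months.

Here r = 0.382 and m = 0.455, so r·m = 0.174.
ω = √0.174 = 0.417 per month, hence T = 2π/ω ≈ 15.1 months.

T ≈ 15.1 months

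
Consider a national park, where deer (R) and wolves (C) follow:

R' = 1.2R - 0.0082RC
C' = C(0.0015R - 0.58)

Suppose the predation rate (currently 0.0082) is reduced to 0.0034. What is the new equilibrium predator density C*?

C* ≈ 353

At the interior fixed point, setting dR/dt = 0 with R > 0 fixes C* = (prey growth rate)/(RC coefficient) — independent of the other coefficients.
With the change, C* = 1.2/0.0034 = 353; it rises from 146.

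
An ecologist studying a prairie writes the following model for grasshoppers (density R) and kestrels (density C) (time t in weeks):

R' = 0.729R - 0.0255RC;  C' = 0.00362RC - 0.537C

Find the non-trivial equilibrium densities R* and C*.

Set dC/dt = 0 with C > 0: 0.00362R - 0.537 = 0, so R* = 0.537/0.00362 = 148.
Set dR/dt = 0 with R > 0: 0.729 - 0.0255C = 0, so C* = 0.729/0.0255 = 28.6.

R* ≈ 148, C* ≈ 28.6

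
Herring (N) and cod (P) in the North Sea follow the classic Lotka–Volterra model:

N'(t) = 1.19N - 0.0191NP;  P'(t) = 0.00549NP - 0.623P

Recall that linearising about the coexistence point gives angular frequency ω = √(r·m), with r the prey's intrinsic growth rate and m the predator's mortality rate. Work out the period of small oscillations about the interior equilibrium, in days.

Here r = 1.19 and m = 0.623, so r·m = 0.741.
ω = √0.741 = 0.861 per day, hence T = 2π/ω ≈ 7.3 days.

T ≈ 7.3 days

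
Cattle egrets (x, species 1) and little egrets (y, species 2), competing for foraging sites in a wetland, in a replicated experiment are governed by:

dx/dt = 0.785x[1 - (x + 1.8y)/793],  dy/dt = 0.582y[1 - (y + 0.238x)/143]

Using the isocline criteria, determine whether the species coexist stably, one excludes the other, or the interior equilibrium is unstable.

Compare the nullcline intercepts: K1/α12 = 793/1.8 = 441 > K2 = 143; K2/α21 = 143/0.238 = 601 < K1 = 793.
Since the inequalities point opposite ways, species 1 can invade but species 2 cannot.

species 1 excludes species 2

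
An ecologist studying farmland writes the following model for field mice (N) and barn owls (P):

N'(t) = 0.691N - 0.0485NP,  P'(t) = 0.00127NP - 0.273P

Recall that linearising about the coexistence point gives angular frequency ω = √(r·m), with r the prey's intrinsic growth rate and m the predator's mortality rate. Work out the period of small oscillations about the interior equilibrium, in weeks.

T ≈ 14.5 weeks

Here r = 0.691 and m = 0.273, so r·m = 0.189.
ω = √0.189 = 0.434 per week, hence T = 2π/ω ≈ 14.5 weeks.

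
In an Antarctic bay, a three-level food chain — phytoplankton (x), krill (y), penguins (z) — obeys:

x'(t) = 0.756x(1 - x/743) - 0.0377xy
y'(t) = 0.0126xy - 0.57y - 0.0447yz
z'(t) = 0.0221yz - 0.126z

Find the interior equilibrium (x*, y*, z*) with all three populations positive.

x* ≈ 532, y* ≈ 5.7, z* ≈ 137

From dz/dt = 0: 0.0221y* = 0.126, so y* = 5.7.
From dx/dt = 0: 0.756(1 - x*/743) = 0.0377·5.7, giving x* = 743·(1 - 0.284) = 532.
From dy/dt = 0: 0.0126·532 - 0.57 = 0.0447z*, so z* = 6.13/0.0447 = 137.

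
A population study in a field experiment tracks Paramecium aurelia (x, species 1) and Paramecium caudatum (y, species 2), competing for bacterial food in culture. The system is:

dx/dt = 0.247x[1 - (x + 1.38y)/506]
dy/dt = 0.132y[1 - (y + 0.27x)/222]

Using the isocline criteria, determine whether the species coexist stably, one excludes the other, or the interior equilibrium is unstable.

stable coexistence

Compare the nullcline intercepts: K1/α12 = 506/1.38 = 367 > K2 = 222; K2/α21 = 222/0.27 = 822 > K1 = 506.
Since both inequalities hold, each species can invade when rare, so the interior equilibrium is stable.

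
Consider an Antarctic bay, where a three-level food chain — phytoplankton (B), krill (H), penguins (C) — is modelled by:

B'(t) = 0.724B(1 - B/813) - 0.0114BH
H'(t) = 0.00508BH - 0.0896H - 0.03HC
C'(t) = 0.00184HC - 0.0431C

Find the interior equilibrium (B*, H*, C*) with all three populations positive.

B* ≈ 513, H* ≈ 23.4, C* ≈ 83.9

From dC/dt = 0: 0.00184H* = 0.0431, so H* = 23.4.
From dB/dt = 0: 0.724(1 - B*/813) = 0.0114·23.4, giving B* = 813·(1 - 0.369) = 513.
From dH/dt = 0: 0.00508·513 - 0.0896 = 0.03C*, so C* = 2.52/0.03 = 83.9.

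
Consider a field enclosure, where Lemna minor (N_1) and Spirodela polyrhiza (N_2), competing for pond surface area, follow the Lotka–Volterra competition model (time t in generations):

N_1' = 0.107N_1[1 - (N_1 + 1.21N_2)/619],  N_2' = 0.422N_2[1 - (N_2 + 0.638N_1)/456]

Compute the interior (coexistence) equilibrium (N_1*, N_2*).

Setting both brackets to zero gives the nullclines N_1 + 1.21N_2 = 619 and 0.638N_1 + N_2 = 456.
Substituting N_2 = 456 - 0.638N_1 into the first: N_1(1 - 1.21·0.638) = 619 - 1.21·456.
So N_1* = 67.2/0.228 = 295, and then N_2* = 456 - 0.638·295 = 268.

N_1* ≈ 295, N_2* ≈ 268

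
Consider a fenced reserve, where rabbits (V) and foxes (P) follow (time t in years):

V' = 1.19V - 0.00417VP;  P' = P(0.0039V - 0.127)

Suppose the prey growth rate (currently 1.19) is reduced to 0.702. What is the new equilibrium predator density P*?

At the interior fixed point, setting dV/dt = 0 with V > 0 fixes P* = (prey growth rate)/(VP coefficient) — independent of the other coefficients.
With the change, P* = 0.702/0.00417 = 168; it falls from 285.

P* ≈ 168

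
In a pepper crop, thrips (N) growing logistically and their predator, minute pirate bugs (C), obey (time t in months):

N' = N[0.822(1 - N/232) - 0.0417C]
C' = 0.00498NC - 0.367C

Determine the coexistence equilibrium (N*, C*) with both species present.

From dC/dt = 0 with C > 0: 0.00498N* = 0.367, so N* = 73.7.
Substitute into dN/dt = 0: 0.822(1 - 73.7/232) = 0.0417C*.
The bracket is 0.682, giving C* = 0.561/0.0417 = 13.5.

N* ≈ 73.7, C* ≈ 13.5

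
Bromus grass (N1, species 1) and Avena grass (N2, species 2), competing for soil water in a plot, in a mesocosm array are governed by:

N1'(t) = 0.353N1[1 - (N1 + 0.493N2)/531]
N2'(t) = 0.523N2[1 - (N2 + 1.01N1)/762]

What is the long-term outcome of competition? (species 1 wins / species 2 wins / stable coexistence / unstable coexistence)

stable coexistence

Compare the nullcline intercepts: K1/α12 = 531/0.493 = 1080 > K2 = 762; K2/α21 = 762/1.01 = 754 > K1 = 531.
Since both inequalities hold, each species can invade when rare, so the interior equilibrium is stable.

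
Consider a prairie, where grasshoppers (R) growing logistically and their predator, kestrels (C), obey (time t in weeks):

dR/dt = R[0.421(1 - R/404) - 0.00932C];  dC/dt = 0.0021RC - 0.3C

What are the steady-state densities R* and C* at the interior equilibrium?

From dC/dt = 0 with C > 0: 0.0021R* = 0.3, so R* = 143.
Substitute into dR/dt = 0: 0.421(1 - 143/404) = 0.00932C*.
The bracket is 0.646, giving C* = 0.272/0.00932 = 29.2.

R* ≈ 143, C* ≈ 29.2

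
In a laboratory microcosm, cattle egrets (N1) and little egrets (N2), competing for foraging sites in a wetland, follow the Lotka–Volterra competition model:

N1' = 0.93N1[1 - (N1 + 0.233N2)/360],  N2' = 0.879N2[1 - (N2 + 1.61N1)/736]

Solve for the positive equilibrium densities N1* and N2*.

N1* ≈ 302, N2* ≈ 250

Setting both brackets to zero gives the nullclines N1 + 0.233N2 = 360 and 1.61N1 + N2 = 736.
Substituting N2 = 736 - 1.61N1 into the first: N1(1 - 0.233·1.61) = 360 - 0.233·736.
So N1* = 189/0.625 = 302, and then N2* = 736 - 1.61·302 = 250.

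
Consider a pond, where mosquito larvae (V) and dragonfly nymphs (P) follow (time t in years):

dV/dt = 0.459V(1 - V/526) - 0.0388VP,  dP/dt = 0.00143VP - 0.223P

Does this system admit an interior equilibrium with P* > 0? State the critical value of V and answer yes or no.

The predator equation gives dP/dt > 0 only when V > 0.223/0.00143 = 156.
Without the predator, V → K = 526. Since 526 > 156, the predator can invade and persist.

Threshold V = 156; K > 156, so yes, the predator persists.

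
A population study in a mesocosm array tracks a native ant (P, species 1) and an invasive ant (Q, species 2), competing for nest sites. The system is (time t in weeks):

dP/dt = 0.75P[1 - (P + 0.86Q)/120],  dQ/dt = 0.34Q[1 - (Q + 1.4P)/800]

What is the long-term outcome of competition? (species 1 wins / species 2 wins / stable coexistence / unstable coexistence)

Compare the nullcline intercepts: K1/α12 = 120/0.86 = 140 < K2 = 800; K2/α21 = 800/1.4 = 571 > K1 = 120.
Since the inequalities point opposite ways, species 2 can invade but species 1 cannot.

species 2 excludes species 1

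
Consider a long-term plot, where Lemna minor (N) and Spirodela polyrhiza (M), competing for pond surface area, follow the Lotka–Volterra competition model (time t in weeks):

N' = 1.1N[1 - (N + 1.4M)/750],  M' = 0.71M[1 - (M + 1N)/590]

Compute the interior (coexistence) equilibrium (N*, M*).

Setting both brackets to zero gives the nullclines N + 1.4M = 750 and 1N + M = 590.
Substituting M = 590 - 1N into the first: N(1 - 1.4·1) = 750 - 1.4·590.
So N* = -76/-0.4 = 190, and then M* = 590 - 1·190 = 400.

N* ≈ 190, M* ≈ 400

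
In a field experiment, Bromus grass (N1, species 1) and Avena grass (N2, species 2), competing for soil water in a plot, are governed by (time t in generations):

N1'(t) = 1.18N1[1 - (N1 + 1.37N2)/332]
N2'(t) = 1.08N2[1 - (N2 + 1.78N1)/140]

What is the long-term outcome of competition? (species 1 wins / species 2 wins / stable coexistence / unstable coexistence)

species 1 excludes species 2

Compare the nullcline intercepts: K1/α12 = 332/1.37 = 242 > K2 = 140; K2/α21 = 140/1.78 = 78.7 < K1 = 332.
Since the inequalities point opposite ways, species 1 can invade but species 2 cannot.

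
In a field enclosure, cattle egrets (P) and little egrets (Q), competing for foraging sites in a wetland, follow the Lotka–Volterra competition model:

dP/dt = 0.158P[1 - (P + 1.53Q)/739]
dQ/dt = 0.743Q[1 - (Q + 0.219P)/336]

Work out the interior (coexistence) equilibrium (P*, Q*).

P* ≈ 338, Q* ≈ 262

Setting both brackets to zero gives the nullclines P + 1.53Q = 739 and 0.219P + Q = 336.
Substituting Q = 336 - 0.219P into the first: P(1 - 1.53·0.219) = 739 - 1.53·336.
So P* = 225/0.665 = 338, and then Q* = 336 - 0.219·338 = 262.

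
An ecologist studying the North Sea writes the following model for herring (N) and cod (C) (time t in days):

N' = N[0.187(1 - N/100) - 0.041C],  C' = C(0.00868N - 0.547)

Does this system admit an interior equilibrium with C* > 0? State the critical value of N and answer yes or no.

The predator equation gives dC/dt > 0 only when N > 0.547/0.00868 = 63.
Without the predator, N → K = 100. Since 100 > 63, the predator can invade and persist.

Threshold N = 63; K > 63, so yes, the predator persists.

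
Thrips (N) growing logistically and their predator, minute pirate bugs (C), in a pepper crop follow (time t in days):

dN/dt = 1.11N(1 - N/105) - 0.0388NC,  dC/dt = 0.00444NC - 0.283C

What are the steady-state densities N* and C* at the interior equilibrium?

From dC/dt = 0 with C > 0: 0.00444N* = 0.283, so N* = 63.7.
Substitute into dN/dt = 0: 1.11(1 - 63.7/105) = 0.0388C*.
The bracket is 0.393, giving C* = 0.436/0.0388 = 11.2.

N* ≈ 63.7, C* ≈ 11.2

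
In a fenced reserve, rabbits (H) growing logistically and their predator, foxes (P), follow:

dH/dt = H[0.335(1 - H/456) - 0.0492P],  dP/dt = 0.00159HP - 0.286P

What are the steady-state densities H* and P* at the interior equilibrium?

H* ≈ 180, P* ≈ 4.12

From dP/dt = 0 with P > 0: 0.00159H* = 0.286, so H* = 180.
Substitute into dH/dt = 0: 0.335(1 - 180/456) = 0.0492P*.
The bracket is 0.606, giving P* = 0.203/0.0492 = 4.12.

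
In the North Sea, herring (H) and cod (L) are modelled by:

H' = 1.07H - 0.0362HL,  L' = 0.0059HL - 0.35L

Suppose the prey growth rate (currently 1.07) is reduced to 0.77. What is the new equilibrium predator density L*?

L* ≈ 21.3

At the interior fixed point, setting dH/dt = 0 with H > 0 fixes L* = (prey growth rate)/(HL coefficient) — independent of the other coefficients.
With the change, L* = 0.77/0.0362 = 21.3; it falls from 29.6.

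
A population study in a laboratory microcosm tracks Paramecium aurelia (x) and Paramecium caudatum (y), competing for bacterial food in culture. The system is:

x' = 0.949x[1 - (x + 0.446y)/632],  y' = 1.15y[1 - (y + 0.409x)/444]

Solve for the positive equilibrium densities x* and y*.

Setting both brackets to zero gives the nullclines x + 0.446y = 632 and 0.409x + y = 444.
Substituting y = 444 - 0.409x into the first: x(1 - 0.446·0.409) = 632 - 0.446·444.
So x* = 434/0.818 = 531, and then y* = 444 - 0.409·531 = 227.

x* ≈ 531, y* ≈ 227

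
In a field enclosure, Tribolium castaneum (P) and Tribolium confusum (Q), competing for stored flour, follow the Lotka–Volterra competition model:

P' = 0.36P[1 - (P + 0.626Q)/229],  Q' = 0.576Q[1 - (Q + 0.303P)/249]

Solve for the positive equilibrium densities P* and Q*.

Setting both brackets to zero gives the nullclines P + 0.626Q = 229 and 0.303P + Q = 249.
Substituting Q = 249 - 0.303P into the first: P(1 - 0.626·0.303) = 229 - 0.626·249.
So P* = 73.1/0.81 = 90.2, and then Q* = 249 - 0.303·90.2 = 222.

P* ≈ 90.2, Q* ≈ 222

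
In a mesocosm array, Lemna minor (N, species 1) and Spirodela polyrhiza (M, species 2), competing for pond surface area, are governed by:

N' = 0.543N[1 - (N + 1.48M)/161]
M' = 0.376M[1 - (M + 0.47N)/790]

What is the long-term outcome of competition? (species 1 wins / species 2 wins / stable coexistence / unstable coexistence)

Compare the nullcline intercepts: K1/α12 = 161/1.48 = 109 < K2 = 790; K2/α21 = 790/0.47 = 1680 > K1 = 161.
Since the inequalities point opposite ways, species 2 can invade but species 1 cannot.

species 2 excludes species 1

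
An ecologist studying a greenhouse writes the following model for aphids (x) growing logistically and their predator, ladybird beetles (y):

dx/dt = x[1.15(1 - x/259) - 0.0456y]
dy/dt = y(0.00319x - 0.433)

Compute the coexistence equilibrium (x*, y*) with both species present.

From dy/dt = 0 with y > 0: 0.00319x* = 0.433, so x* = 136.
Substitute into dx/dt = 0: 1.15(1 - 136/259) = 0.0456y*.
The bracket is 0.476, giving y* = 0.547/0.0456 = 12.

x* ≈ 136, y* ≈ 12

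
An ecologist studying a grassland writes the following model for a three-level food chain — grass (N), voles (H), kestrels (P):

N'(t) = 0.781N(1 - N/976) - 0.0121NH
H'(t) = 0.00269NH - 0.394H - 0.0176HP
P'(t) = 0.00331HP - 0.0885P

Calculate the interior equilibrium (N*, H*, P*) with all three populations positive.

N* ≈ 572, H* ≈ 26.7, P* ≈ 65

From dP/dt = 0: 0.00331H* = 0.0885, so H* = 26.7.
From dN/dt = 0: 0.781(1 - N*/976) = 0.0121·26.7, giving N* = 976·(1 - 0.414) = 572.
From dH/dt = 0: 0.00269·572 - 0.394 = 0.0176P*, so P* = 1.14/0.0176 = 65.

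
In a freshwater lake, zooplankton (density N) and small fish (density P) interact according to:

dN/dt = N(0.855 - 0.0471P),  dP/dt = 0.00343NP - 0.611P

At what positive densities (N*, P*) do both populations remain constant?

Set dP/dt = 0 with P > 0: 0.00343N - 0.611 = 0, so N* = 0.611/0.00343 = 178.
Set dN/dt = 0 with N > 0: 0.855 - 0.0471P = 0, so P* = 0.855/0.0471 = 18.2.

N* ≈ 178, P* ≈ 18.2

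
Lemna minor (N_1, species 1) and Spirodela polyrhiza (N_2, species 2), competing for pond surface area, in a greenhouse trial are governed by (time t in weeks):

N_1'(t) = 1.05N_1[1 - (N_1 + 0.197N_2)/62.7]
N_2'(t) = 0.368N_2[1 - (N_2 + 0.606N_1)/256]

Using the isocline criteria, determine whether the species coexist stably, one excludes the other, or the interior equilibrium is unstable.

Compare the nullcline intercepts: K1/α12 = 62.7/0.197 = 318 > K2 = 256; K2/α21 = 256/0.606 = 422 > K1 = 62.7.
Since both inequalities hold, each species can invade when rare, so the interior equilibrium is stable.

stable coexistence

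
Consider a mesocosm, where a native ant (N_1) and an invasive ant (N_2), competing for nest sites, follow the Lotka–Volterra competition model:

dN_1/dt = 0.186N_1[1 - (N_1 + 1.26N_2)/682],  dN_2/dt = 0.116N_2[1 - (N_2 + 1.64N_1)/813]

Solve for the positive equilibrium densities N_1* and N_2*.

N_1* ≈ 321, N_2* ≈ 286

Setting both brackets to zero gives the nullclines N_1 + 1.26N_2 = 682 and 1.64N_1 + N_2 = 813.
Substituting N_2 = 813 - 1.64N_1 into the first: N_1(1 - 1.26·1.64) = 682 - 1.26·813.
So N_1* = -342/-1.07 = 321, and then N_2* = 813 - 1.64·321 = 286.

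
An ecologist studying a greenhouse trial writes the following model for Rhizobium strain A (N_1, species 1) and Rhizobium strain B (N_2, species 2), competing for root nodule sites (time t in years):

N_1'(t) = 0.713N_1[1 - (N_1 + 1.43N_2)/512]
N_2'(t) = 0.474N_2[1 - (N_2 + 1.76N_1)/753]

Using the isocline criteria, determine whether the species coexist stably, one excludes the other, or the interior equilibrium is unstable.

unstable coexistence (outcome depends on initial conditions)

Compare the nullcline intercepts: K1/α12 = 512/1.43 = 358 < K2 = 753; K2/α21 = 753/1.76 = 428 < K1 = 512.
Since both are reversed, neither can invade when rare; the interior point is a saddle.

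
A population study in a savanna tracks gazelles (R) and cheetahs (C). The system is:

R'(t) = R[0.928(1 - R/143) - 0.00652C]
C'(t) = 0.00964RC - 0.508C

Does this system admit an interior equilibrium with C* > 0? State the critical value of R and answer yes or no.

The predator equation gives dC/dt > 0 only when R > 0.508/0.00964 = 52.7.
Without the predator, R → K = 143. Since 143 > 52.7, the predator can invade and persist.

Threshold R = 52.7; K > 52.7, so yes, the predator persists.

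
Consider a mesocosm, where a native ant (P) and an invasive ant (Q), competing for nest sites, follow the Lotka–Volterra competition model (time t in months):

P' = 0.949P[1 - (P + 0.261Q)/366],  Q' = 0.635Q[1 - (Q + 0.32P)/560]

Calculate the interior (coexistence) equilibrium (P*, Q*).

Setting both brackets to zero gives the nullclines P + 0.261Q = 366 and 0.32P + Q = 560.
Substituting Q = 560 - 0.32P into the first: P(1 - 0.261·0.32) = 366 - 0.261·560.
So P* = 220/0.916 = 240, and then Q* = 560 - 0.32·240 = 483.

P* ≈ 240, Q* ≈ 483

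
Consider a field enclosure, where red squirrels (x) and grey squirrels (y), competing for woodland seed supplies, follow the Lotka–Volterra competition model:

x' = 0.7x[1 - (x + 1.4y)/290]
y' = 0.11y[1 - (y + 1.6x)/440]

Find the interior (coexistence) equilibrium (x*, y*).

x* ≈ 263, y* ≈ 19.4

Setting both brackets to zero gives the nullclines x + 1.4y = 290 and 1.6x + y = 440.
Substituting y = 440 - 1.6x into the first: x(1 - 1.4·1.6) = 290 - 1.4·440.
So x* = -326/-1.24 = 263, and then y* = 440 - 1.6·263 = 19.4.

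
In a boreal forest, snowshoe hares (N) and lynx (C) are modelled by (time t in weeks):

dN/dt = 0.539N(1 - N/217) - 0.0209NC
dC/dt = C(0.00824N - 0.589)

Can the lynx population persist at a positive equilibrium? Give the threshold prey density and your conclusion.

Threshold N = 71.5; K > 71.5, so yes, the predator persists.

The predator equation gives dC/dt > 0 only when N > 0.589/0.00824 = 71.5.
Without the predator, N → K = 217. Since 217 > 71.5, the predator can invade and persist.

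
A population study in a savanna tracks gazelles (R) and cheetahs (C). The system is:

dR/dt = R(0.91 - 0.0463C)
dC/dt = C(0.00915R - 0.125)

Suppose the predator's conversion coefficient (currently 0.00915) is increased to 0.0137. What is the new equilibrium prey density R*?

R* ≈ 9.12

At the interior fixed point, setting dC/dt = 0 with C > 0 fixes R* = (predator death rate)/(RC coefficient) — independent of the other coefficients.
With the change, R* = 0.125/0.0137 = 9.12; it falls from 13.7.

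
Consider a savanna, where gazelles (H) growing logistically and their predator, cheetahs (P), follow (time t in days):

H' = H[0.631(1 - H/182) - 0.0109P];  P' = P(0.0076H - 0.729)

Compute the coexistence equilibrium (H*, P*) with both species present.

H* ≈ 95.9, P* ≈ 27.4

From dP/dt = 0 with P > 0: 0.0076H* = 0.729, so H* = 95.9.
Substitute into dH/dt = 0: 0.631(1 - 95.9/182) = 0.0109P*.
The bracket is 0.473, giving P* = 0.298/0.0109 = 27.4.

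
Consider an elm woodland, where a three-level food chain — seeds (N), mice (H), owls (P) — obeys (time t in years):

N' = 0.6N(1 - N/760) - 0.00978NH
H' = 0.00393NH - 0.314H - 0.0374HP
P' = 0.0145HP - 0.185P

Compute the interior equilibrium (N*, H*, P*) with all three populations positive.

N* ≈ 602, H* ≈ 12.8, P* ≈ 54.9

From dP/dt = 0: 0.0145H* = 0.185, so H* = 12.8.
From dN/dt = 0: 0.6(1 - N*/760) = 0.00978·12.8, giving N* = 760·(1 - 0.208) = 602.
From dH/dt = 0: 0.00393·602 - 0.314 = 0.0374P*, so P* = 2.05/0.0374 = 54.9.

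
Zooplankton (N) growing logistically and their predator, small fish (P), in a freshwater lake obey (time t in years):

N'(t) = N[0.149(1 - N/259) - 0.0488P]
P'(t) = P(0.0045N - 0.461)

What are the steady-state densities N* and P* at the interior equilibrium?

N* ≈ 102, P* ≈ 1.85

From dP/dt = 0 with P > 0: 0.0045N* = 0.461, so N* = 102.
Substitute into dN/dt = 0: 0.149(1 - 102/259) = 0.0488P*.
The bracket is 0.604, giving P* = 0.0901/0.0488 = 1.85.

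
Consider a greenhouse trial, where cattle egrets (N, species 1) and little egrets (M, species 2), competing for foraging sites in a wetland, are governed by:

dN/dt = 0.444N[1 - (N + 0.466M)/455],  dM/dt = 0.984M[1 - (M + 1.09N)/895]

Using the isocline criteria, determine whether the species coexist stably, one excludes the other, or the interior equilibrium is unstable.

Compare the nullcline intercepts: K1/α12 = 455/0.466 = 976 > K2 = 895; K2/α21 = 895/1.09 = 821 > K1 = 455.
Since both inequalities hold, each species can invade when rare, so the interior equilibrium is stable.

stable coexistence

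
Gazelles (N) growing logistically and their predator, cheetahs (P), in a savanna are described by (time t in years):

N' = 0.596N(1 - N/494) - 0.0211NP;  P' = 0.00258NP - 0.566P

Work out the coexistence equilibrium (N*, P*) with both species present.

From dP/dt = 0 with P > 0: 0.00258N* = 0.566, so N* = 219.
Substitute into dN/dt = 0: 0.596(1 - 219/494) = 0.0211P*.
The bracket is 0.556, giving P* = 0.331/0.0211 = 15.7.

N* ≈ 219, P* ≈ 15.7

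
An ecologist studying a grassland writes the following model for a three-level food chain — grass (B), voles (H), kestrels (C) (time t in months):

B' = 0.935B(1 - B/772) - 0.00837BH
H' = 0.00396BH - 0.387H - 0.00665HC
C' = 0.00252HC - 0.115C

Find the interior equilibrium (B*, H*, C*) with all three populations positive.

From dC/dt = 0: 0.00252H* = 0.115, so H* = 45.6.
From dB/dt = 0: 0.935(1 - B*/772) = 0.00837·45.6, giving B* = 772·(1 - 0.409) = 457.
From dH/dt = 0: 0.00396·457 - 0.387 = 0.00665C*, so C* = 1.42/0.00665 = 214.

B* ≈ 457, H* ≈ 45.6, C* ≈ 214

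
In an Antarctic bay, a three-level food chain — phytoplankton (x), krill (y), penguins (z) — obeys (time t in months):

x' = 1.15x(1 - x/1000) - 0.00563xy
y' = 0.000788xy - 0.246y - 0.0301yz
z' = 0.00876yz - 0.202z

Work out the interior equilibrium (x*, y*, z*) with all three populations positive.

From dz/dt = 0: 0.00876y* = 0.202, so y* = 23.1.
From dx/dt = 0: 1.15(1 - x*/1000) = 0.00563·23.1, giving x* = 1000·(1 - 0.113) = 887.
From dy/dt = 0: 0.000788·887 - 0.246 = 0.0301z*, so z* = 0.453/0.0301 = 15.1.

x* ≈ 887, y* ≈ 23.1, z* ≈ 15.1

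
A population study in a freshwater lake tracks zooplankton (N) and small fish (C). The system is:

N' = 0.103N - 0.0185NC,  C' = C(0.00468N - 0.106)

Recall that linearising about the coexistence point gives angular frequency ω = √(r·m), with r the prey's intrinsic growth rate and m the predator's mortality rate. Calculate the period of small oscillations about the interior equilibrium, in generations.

T ≈ 60.1 generations

Here r = 0.103 and m = 0.106, so r·m = 0.0109.
ω = √0.0109 = 0.104 per generation, hence T = 2π/ω ≈ 60.1 generations.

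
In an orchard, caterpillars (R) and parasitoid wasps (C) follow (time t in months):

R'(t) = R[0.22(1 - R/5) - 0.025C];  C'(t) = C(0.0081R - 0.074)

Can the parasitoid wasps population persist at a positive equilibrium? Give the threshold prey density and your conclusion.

Threshold R = 9.14; K < 9.14, so no, the predator goes extinct.

The predator equation gives dC/dt > 0 only when R > 0.074/0.0081 = 9.14.
Without the predator, R → K = 5. Since 5 < 9.14, the predator cannot invade.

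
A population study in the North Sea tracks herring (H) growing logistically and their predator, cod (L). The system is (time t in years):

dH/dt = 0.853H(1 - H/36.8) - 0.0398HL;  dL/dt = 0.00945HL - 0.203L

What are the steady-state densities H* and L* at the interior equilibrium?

H* ≈ 21.5, L* ≈ 8.92

From dL/dt = 0 with L > 0: 0.00945H* = 0.203, so H* = 21.5.
Substitute into dH/dt = 0: 0.853(1 - 21.5/36.8) = 0.0398L*.
The bracket is 0.416, giving L* = 0.355/0.0398 = 8.92.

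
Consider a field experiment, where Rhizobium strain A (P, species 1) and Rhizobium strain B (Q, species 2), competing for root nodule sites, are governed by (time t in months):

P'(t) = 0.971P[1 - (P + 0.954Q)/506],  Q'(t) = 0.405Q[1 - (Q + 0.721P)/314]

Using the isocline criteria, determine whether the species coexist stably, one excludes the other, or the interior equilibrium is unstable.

species 1 excludes species 2

Compare the nullcline intercepts: K1/α12 = 506/0.954 = 530 > K2 = 314; K2/α21 = 314/0.721 = 436 < K1 = 506.
Since the inequalities point opposite ways, species 1 can invade but species 2 cannot.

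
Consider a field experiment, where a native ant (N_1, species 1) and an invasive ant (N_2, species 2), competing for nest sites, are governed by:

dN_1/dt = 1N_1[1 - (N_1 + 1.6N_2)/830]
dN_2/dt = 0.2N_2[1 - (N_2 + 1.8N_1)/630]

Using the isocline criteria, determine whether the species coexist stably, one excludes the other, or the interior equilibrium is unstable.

Compare the nullcline intercepts: K1/α12 = 830/1.6 = 519 < K2 = 630; K2/α21 = 630/1.8 = 350 < K1 = 830.
Since both are reversed, neither can invade when rare; the interior point is a saddle.

unstable coexistence (outcome depends on initial conditions)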